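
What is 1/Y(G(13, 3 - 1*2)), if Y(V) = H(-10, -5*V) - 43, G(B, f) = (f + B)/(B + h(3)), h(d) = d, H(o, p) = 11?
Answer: -1/32 ≈ -0.031250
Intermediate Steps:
G(B, f) = (B + f)/(3 + B) (G(B, f) = (f + B)/(B + 3) = (B + f)/(3 + B))
Y(V) = -32 (Y(V) = 11 - 43 = -32)
1/Y(G(13, 3 - 1*2)) = 1/(-32) = -1/32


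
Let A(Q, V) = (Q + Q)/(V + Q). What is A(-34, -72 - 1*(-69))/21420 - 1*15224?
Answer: -177435719/11655 ≈ -15224.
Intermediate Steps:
A(Q, V) = 2*Q/(Q + V) (A(Q, V) = (2*Q)/(Q + V) = 2*Q/(Q + V))
A(-34, -72 - 1*(-69))/21420 - 1*15224 = (2*(-34)/(-34 + (-72 - 1*(-69))))/21420 - 1*15224 = (2*(-34)/(-34 + (-72 + 69)))*(1/21420) - 15224 = (2*(-34)/(-34 - 3))*(1/21420) - 15224 = (2*(-34)/(-37))*(1/21420) - 15224 = (2*(-34)*(-1/37))*(1/21420) - 15224 = (68/37)*(1/21420) - 15224 = 1/11655 - 15224 = -177435719/11655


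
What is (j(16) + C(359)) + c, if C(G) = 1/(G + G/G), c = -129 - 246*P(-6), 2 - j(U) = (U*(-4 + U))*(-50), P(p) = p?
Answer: 3941641/360 ≈ 10949.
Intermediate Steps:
j(U) = 2 + 50*U*(-4 + U) (j(U) = 2 - U*(-4 + U)*(-50) = 2 - (-50)*U*(-4 + U) = 2 + 50*U*(-4 + U))
c = 1347 (c = -129 - 246*(-6) = -129 + 1476 = 1347)
C(G) = 1/(1 + G) (C(G) = 1/(G + 1) = 1/(1 + G))
(j(16) + C(359)) + c = ((2 - 200*16 + 50*16²) + 1/(1 + 359)) + 1347 = ((2 - 3200 + 50*256) + 1/360) + 1347 = ((2 - 3200 + 12800) + 1/360) + 1347 = (9602 + 1/360) + 1347 = 3456721/360 + 1347 = 3941641/360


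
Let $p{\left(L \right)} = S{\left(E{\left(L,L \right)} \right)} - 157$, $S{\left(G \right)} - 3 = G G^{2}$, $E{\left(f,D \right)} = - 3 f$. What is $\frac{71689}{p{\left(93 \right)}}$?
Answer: $- \frac{71689}{21717793} \approx -0.0033009$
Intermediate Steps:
$S{\left(G \right)} = 3 + G^{3}$ ($S{\left(G \right)} = 3 + G G^{2} = 3 + G^{3}$)
$p{\left(L \right)} = -154 - 27 L^{3}$ ($p{\left(L \right)} = \left(3 + \left(- 3 L\right)^{3}\right) - 157 = \left(3 - 27 L^{3}\right) - 157 = -154 - 27 L^{3}$)
$\frac{71689}{p{\left(93 \right)}} = \frac{71689}{-154 - 27 \cdot 93^{3}} = \frac{71689}{-154 - 21717639} = \frac{71689}{-21717793} = 71689 \left(- \frac{1}{21717793}\right) = - \frac{71689}{21717793}$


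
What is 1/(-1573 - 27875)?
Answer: -1/29448 ≈ -3.3958e-5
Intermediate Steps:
1/(-1573 - 27875) = 1/(-29448) = -1/29448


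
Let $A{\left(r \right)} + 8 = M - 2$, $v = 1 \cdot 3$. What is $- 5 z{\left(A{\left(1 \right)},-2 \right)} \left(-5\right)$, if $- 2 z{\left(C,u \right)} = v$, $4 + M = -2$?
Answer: $- \frac{75}{2} \approx -37.5$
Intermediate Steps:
$M = -6$ ($M = -4 - 2 = -6$)
$v = 3$
$A{\left(r \right)} = -16$ ($A{\left(r \right)} = -8 - 8 = -16$)
$z{\left(C,u \right)} = - \frac{3}{2}$ ($z{\left(C,u \right)} = \left(- \frac{1}{2}\right) 3 = - \frac{3}{2}$)
$- 5 z{\left(A{\left(1 \right)},-2 \right)} \left(-5\right) = \left(-5\right) \left(- \frac{3}{2}\right) \left(-5\right) = \frac{15}{2} \left(-5\right) = - \frac{75}{2}$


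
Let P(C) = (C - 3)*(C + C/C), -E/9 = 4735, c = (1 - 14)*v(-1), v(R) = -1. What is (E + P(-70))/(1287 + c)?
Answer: -18789/650 ≈ -28.906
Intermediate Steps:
c = 13 (c = (1 - 14)*(-1) = -13*(-1) = 13)
E = -42615 (E = -9*4735 = -42615)
P(C) = (1 + C)*(-3 + C) (P(C) = (-3 + C)*(C + 1) = (-3 + C)*(1 + C) = (1 + C)*(-3 + C))
(E + P(-70))/(1287 + c) = (-42615 + (-3 + (-70)² - 2*(-70)))/(1287 + 13) = (-42615 + (-3 + 4900 + 140))/1300 = (-42615 + 5037)*(1/1300) = -37578*1/1300 = -18789/650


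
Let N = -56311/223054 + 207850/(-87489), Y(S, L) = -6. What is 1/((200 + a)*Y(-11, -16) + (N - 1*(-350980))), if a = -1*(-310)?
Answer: 19514771406/6789527979208541 ≈ 2.8742e-6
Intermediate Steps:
a = 310
N = -51288366979/19514771406 (N = -56311*1/223054 + 207850*(-1/87489) = -56311/223054 - 207850/87489 = -51288366979/19514771406 ≈ -2.6282)
1/((200 + a)*Y(-11, -16) + (N - 1*(-350980))) = 1/((200 + 310)*(-6) + (-51288366979/19514771406 - 1*(-350980))) = 1/(510*(-6) + (-51288366979/19514771406 + 350980)) = 1/(-3060 + 6849243179710901/19514771406) = 1/(6789527979208541/19514771406) = 19514771406/6789527979208541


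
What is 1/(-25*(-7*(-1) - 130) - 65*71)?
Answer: -1/1540 ≈ -0.00064935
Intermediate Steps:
1/(-25*(-7*(-1) - 130) - 65*71) = 1/(-25*(7 - 130) - 4615) = 1/(-25*(-123) - 4615) = 1/(3075 - 4615) = 1/(-1540) = -1/1540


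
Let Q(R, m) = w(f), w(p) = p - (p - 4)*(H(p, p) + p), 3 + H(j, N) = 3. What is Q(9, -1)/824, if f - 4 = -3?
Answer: 1/206 ≈ 0.0048544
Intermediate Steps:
H(j, N) = 0 (H(j, N) = -3 + 3 = 0)
f = 1 (f = 4 - 3 = 1)
w(p) = p - p*(-4 + p) (w(p) = p - (p - 4)*(0 + p) = p - (-4 + p)*p = p - p*(-4 + p))
Q(R, m) = 4 (Q(R, m) = 1*(5 - 1*1) = 1*(5 - 1) = 1*4 = 4)
Q(9, -1)/824 = 4/824 = 4*(1/824) = 1/206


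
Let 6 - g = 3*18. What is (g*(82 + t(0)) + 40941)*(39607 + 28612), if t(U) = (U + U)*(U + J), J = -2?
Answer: 2524444095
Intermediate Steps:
g = -48 (g = 6 - 3*18 = 6 - 1*54 = 6 - 54 = -48)
t(U) = 2*U*(-2 + U) (t(U) = (U + U)*(U - 2) = (2*U)*(-2 + U) = 2*U*(-2 + U))
(g*(82 + t(0)) + 40941)*(39607 + 28612) = (-48*(82 + 2*0*(-2 + 0)) + 40941)*(39607 + 28612) = (-48*(82 + 2*0*(-2)) + 40941)*68219 = (-48*(82 + 0) + 40941)*68219 = (-48*82 + 40941)*68219 = (-3936 + 40941)*68219 = 37005*68219 = 2524444095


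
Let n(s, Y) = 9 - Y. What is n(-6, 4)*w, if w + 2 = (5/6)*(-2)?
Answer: -55/3 ≈ -18.333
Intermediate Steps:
w = -11/3 (w = -2 + (5/6)*(-2) = -2 + (5*(⅙))*(-2) = -2 + (⅚)*(-2) = -2 - 5/3 = -11/3 ≈ -3.6667)
n(-6, 4)*w = (9 - 1*4)*(-11/3) = (9 - 4)*(-11/3) = 5*(-11/3) = -55/3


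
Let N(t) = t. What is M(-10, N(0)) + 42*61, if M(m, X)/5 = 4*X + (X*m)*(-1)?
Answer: 2562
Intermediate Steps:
M(m, X) = 20*X - 5*X*m (M(m, X) = 5*(4*X + (X*m)*(-1)) = 5*(4*X - X*m) = 20*X - 5*X*m)
M(-10, N(0)) + 42*61 = 5*0*(4 - 1*(-10)) + 42*61 = 5*0*(4 + 10) + 2562 = 5*0*14 + 2562 = 0 + 2562 = 2562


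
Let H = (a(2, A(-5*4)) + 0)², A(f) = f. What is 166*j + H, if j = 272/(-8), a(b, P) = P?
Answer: -5244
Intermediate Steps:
j = -34 (j = 272*(-⅛) = -34)
H = 400 (H = (-5*4 + 0)² = (-20 + 0)² = (-20)² = 400)
166*j + H = 166*(-34) + 400 = -5644 + 400 = -5244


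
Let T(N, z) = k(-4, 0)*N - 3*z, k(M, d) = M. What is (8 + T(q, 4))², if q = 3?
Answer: 256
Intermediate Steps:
T(N, z) = -4*N - 3*z
(8 + T(q, 4))² = (8 + (-4*3 - 3*4))² = (8 + (-12 - 12))² = (8 - 24)² = (-16)² = 256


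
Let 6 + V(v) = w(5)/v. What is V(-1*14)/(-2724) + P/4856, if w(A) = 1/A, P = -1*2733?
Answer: -16221377/28935690 ≈ -0.56060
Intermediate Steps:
P = -2733
V(v) = -6 + 1/(5*v)
V(-1*14)/(-2724) + P/4856 = (-6 + 1/(5*((-1*14))))/(-2724) - 2733/4856 = (-6 + (⅕)/(-14))*(-1/2724) - 2733*1/4856 = (-6 + (⅕)*(-1/14))*(-1/2724) - 2733/4856 = (-6 - 1/70)*(-1/2724) - 2733/4856 = -421/70*(-1/2724) - 2733/4856 = 421/190680 - 2733/4856 = -16221377/28935690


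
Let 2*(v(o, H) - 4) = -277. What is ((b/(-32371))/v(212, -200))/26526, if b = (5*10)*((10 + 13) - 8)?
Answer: 250/38497179379 ≈ 6.4940e-9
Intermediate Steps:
b = 750 (b = 50*(23 - 8) = 50*15 = 750)
v(o, H) = -269/2 (v(o, H) = 4 + (½)*(-277) = 4 - 277/2 = -269/2)
((b/(-32371))/v(212, -200))/26526 = ((750/(-32371))/(-269/2))/26526 = ((750*(-1/32371))*(-2/269))*(1/26526) = -750/32371*(-2/269)*(1/26526) = (1500/8707799)*(1/26526) = 250/38497179379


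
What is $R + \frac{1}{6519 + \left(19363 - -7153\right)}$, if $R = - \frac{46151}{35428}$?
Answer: $- \frac{1524562857}{1170363980} \approx -1.3026$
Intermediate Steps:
$R = - \frac{46151}{35428}$ ($R = \left(-46151\right) \frac{1}{35428} = - \frac{46151}{35428} \approx -1.3027$)
$R + \frac{1}{6519 + \left(19363 - -7153\right)} = - \frac{46151}{35428} + \frac{1}{6519 + \left(19363 - -7153\right)} = - \frac{46151}{35428} + \frac{1}{6519 + \left(19363 + 7153\right)} = - \frac{46151}{35428} + \frac{1}{6519 + 26516} = - \frac{46151}{35428} + \frac{1}{33035} = - \frac{1524562857}{1170363980}$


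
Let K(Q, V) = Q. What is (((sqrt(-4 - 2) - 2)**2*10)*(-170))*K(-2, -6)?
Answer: 3400*(2 - I*sqrt(6))**2 ≈ -6800.0 - 33313.0*I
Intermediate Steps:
(((sqrt(-4 - 2) - 2)**2*10)*(-170))*K(-2, -6) = (((sqrt(-4 - 2) - 2)**2*10)*(-170))*(-2) = (((sqrt(-6) - 2)**2*10)*(-170))*(-2) = (((I*sqrt(6) - 2)**2*10)*(-170))*(-2) = (((-2 + I*sqrt(6))**2*10)*(-170))*(-2) = ((10*(-2 + I*sqrt(6))**2)*(-170))*(-2) = -1700*(-2 + I*sqrt(6))**2*(-2) = 3400*(-2 + I*sqrt(6))**2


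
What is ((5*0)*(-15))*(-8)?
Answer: 0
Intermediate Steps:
((5*0)*(-15))*(-8) = (0*(-15))*(-8) = 0*(-8) = 0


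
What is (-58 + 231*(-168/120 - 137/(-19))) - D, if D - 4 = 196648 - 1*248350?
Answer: 5033312/95 ≈ 52982.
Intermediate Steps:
D = -51698 (D = 4 + (196648 - 1*248350) = 4 + (196648 - 248350) = 4 - 51702 = -51698)
(-58 + 231*(-168/120 - 137/(-19))) - D = (-58 + 231*(-168/120 - 137/(-19))) - 1*(-51698) = (-58 + 231*(-168*1/120 - 137*(-1/19))) + 51698 = (-58 + 231*(-7/5 + 137/19)) + 51698 = (-58 + 231*(552/95)) + 51698 = (-58 + 127512/95) + 51698 = 122002/95 + 51698 = 5033312/95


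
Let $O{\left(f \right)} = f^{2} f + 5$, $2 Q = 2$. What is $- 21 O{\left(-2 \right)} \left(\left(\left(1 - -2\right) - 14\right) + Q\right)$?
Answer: $-630$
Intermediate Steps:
$Q = 1$ ($Q = \frac{1}{2} \cdot 2 = 1$)
$O{\left(f \right)} = 5 + f^{3}$ ($O{\left(f \right)} = f^{3} + 5 = 5 + f^{3}$)
$- 21 O{\left(-2 \right)} \left(\left(\left(1 - -2\right) - 14\right) + Q\right) = - 21 \left(5 + \left(-2\right)^{3}\right) \left(\left(\left(1 - -2\right) - 14\right) + 1\right) = - 21 \left(5 - 8\right) \left(\left(\left(1 + 2\right) - 14\right) + 1\right) = \left(-21\right) \left(-3\right) \left(\left(3 - 14\right) + 1\right) = 63 \left(-11 + 1\right) = 63 \left(-10\right) = -630$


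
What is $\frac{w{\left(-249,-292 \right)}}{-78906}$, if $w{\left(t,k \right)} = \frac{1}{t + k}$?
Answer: $\frac{1}{42688146} \approx 2.3426 \cdot 10^{-8}$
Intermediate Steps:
$w{\left(t,k \right)} = \frac{1}{k + t}$
$\frac{w{\left(-249,-292 \right)}}{-78906} = \frac{1}{\left(-292 - 249\right) \left(-78906\right)} = \frac{1}{-541} \left(- \frac{1}{78906}\right) = \left(- \frac{1}{541}\right) \left(- \frac{1}{78906}\right) = \frac{1}{42688146}$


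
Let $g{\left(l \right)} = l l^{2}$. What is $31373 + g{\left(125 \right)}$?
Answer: $1984498$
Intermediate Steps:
$g{\left(l \right)} = l^{3}$
$31373 + g{\left(125 \right)} = 31373 + 125^{3} = 31373 + 1953125 = 1984498$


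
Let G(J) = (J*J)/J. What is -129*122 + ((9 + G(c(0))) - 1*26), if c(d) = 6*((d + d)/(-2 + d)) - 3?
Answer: -15758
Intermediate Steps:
c(d) = -3 + 12*d/(-2 + d) (c(d) = 6*((2*d)/(-2 + d)) - 3 = 6*(2*d/(-2 + d)) - 3 = 12*d/(-2 + d) - 3 = -3 + 12*d/(-2 + d))
G(J) = J (G(J) = J²/J = J)
-129*122 + ((9 + G(c(0))) - 1*26) = -129*122 + ((9 + 3*(2 + 3*0)/(-2 + 0)) - 1*26) = -15738 + ((9 + 3*(2 + 0)/(-2)) - 26) = -15738 + ((9 + 3*(-½)*2) - 26) = -15738 + ((9 - 3) - 26) = -15738 + (6 - 26) = -15738 - 20 = -15758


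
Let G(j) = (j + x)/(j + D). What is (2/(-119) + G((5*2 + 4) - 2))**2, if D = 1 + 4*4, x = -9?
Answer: 89401/11909401 ≈ 0.0075068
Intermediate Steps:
D = 17 (D = 1 + 16 = 17)
G(j) = (-9 + j)/(17 + j) (G(j) = (j - 9)/(j + 17) = (-9 + j)/(17 + j))
(2/(-119) + G((5*2 + 4) - 2))**2 = (2/(-119) + (-9 + ((5*2 + 4) - 2))/(17 + ((5*2 + 4) - 2)))**2 = (2*(-1/119) + (-9 + ((10 + 4) - 2))/(17 + ((10 + 4) - 2)))**2 = (-2/119 + (-9 + (14 - 2))/(17 + (14 - 2)))**2 = (-2/119 + (-9 + 12)/(17 + 12))**2 = (-2/119 + 3/29)**2 = (299/3451)**2 = 89401/11909401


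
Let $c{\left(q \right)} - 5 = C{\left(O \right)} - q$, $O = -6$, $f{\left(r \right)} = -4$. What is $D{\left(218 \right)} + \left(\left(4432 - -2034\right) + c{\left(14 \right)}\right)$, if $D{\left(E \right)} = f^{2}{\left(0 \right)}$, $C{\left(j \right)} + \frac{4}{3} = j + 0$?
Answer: $\frac{19397}{3} \approx 6465.7$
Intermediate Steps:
$C{\left(j \right)} = - \frac{4}{3} + j$ ($C{\left(j \right)} = - \frac{4}{3} + \left(j + 0\right) = - \frac{4}{3} + j$)
$c{\left(q \right)} = - \frac{7}{3} - q$ ($c{\left(q \right)} = 5 - \left(\frac{22}{3} + q\right) = - \frac{7}{3} - q$)
$D{\left(E \right)} = 16$ ($D{\left(E \right)} = \left(-4\right)^{2} = 16$)
$D{\left(218 \right)} + \left(\left(4432 - -2034\right) + c{\left(14 \right)}\right) = 16 + \left(\left(4432 - -2034\right) - \frac{49}{3}\right) = 16 + \left(\left(4432 + 2034\right) - \frac{49}{3}\right) = 16 + \left(6466 - \frac{49}{3}\right) = 16 + \frac{19349}{3} = \frac{19397}{3}$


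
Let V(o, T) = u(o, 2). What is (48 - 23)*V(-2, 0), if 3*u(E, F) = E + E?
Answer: -100/3 ≈ -33.333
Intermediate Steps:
u(E, F) = 2*E/3 (u(E, F) = (E + E)/3 = (2*E)/3 = 2*E/3)
V(o, T) = 2*o/3
(48 - 23)*V(-2, 0) = (48 - 23)*((⅔)*(-2)) = 25*(-4/3) = -100/3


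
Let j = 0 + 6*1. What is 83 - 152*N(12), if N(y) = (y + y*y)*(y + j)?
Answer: -426733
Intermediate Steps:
j = 6 (j = 0 + 6 = 6)
N(y) = (6 + y)*(y + y²) (N(y) = (y + y*y)*(y + 6) = (y + y²)*(6 + y) = (6 + y)*(y + y²))
83 - 152*N(12) = 83 - 1824*(6 + 12² + 7*12) = 83 - 1824*(6 + 144 + 84) = 83 - 1824*234 = 83 - 152*2808 = 83 - 426816 = -426733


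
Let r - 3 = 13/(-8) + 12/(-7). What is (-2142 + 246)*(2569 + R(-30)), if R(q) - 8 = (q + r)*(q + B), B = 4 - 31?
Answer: -57153735/7 ≈ -8.1648e+6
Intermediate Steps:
B = -27
r = -19/56 (r = 3 + (13/(-8) + 12/(-7)) = 3 + (13*(-⅛) + 12*(-⅐)) = 3 + (-13/8 - 12/7) = 3 - 187/56 = -19/56 ≈ -0.33929)
R(q) = 8 + (-27 + q)*(-19/56 + q) (R(q) = 8 + (q - 19/56)*(q - 27) = 8 + (-19/56 + q)*(-27 + q) = 8 + (-27 + q)*(-19/56 + q))
(-2142 + 246)*(2569 + R(-30)) = (-2142 + 246)*(2569 + (961/56 + (-30)² - 1531/56*(-30))) = -1896*(2569 + (961/56 + 900 + 22965/28)) = -1896*(2569 + 97291/56) = -1896*241155/56 = -57153735/7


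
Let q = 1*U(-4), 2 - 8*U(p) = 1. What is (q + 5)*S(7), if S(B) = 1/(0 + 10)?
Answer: 41/80 ≈ 0.51250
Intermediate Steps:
U(p) = ⅛ (U(p) = ¼ - ⅛*1 = ¼ - ⅛ = ⅛)
S(B) = ⅒ (S(B) = 1/10 = ⅒)
q = ⅛ (q = 1*(⅛) = ⅛ ≈ 0.12500)
(q + 5)*S(7) = (⅛ + 5)*(⅒) = (41/8)*(⅒) = 41/80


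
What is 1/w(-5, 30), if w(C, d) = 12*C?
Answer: -1/60 ≈ -0.016667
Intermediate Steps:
1/w(-5, 30) = 1/(12*(-5)) = 1/(-60) = -1/60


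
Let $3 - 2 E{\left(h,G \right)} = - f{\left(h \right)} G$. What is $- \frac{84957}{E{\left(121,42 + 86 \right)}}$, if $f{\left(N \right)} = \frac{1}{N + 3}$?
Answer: $- \frac{5267334}{125} \approx -42139.0$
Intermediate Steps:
$f{\left(N \right)} = \frac{1}{3 + N}$
$E{\left(h,G \right)} = \frac{3}{2} + \frac{G}{2 \left(3 + h\right)}$ ($E{\left(h,G \right)} = \frac{3}{2} - \frac{- \frac{1}{3 + h} G}{2} = \frac{3}{2} - \frac{\left(-1\right) G \frac{1}{3 + h}}{2} = \frac{3}{2} + \frac{G}{2 \left(3 + h\right)}$)
$- \frac{84957}{E{\left(121,42 + 86 \right)}} = - \frac{84957}{\frac{1}{2} \frac{1}{3 + 121} \left(9 + \left(42 + 86\right) + 3 \cdot 121\right)} = - \frac{84957}{\frac{1}{2} \cdot \frac{1}{124} \left(9 + 128 + 363\right)} = - \frac{84957}{\frac{1}{2} \cdot \frac{1}{124} \cdot 500} = - \frac{84957}{\frac{125}{62}} = \left(-84957\right) \frac{62}{125} = - \frac{5267334}{125}$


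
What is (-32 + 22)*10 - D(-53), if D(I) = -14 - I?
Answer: -139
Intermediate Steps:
(-32 + 22)*10 - D(-53) = (-32 + 22)*10 - (-14 - 1*(-53)) = -10*10 - (-14 + 53) = -100 - 1*39 = -100 - 39 = -139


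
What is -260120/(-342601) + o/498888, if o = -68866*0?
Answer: 37160/48943 ≈ 0.75925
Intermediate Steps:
o = 0
-260120/(-342601) + o/498888 = -260120/(-342601) + 0/498888 = -260120*(-1/342601) + 0*(1/498888) = 37160/48943 + 0 = 37160/48943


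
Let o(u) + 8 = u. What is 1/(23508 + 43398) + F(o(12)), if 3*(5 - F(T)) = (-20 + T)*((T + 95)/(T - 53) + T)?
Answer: 7286389/468342 ≈ 15.558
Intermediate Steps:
o(u) = -8 + u
F(T) = 5 - (-20 + T)*(T + (95 + T)/(-53 + T))/3 (F(T) = 5 - (-20 + T)*((T + 95)/(T - 53) + T)/3 = 5 - (-20 + T)*((95 + T)/(-53 + T) + T)/3 = 5 - (-20 + T)*(T + (95 + T)/(-53 + T))/3)
1/(23508 + 43398) + F(o(12)) = 1/(23508 + 43398) + (1105 - (-8 + 12)**3 - 1120*(-8 + 12) + 72*(-8 + 12)**2)/(3*(-53 + (-8 + 12))) = 1/66906 + (1105 - 1*4**3 - 1120*4 + 72*4**2)/(3*(-53 + 4)) = 1/66906 + (1/3)*(1105 - 1*64 - 4480 + 72*16)/(-49) = 1/66906 + (1/3)*(-1/49)*(1105 - 64 - 4480 + 1152) = 1/66906 + (1/3)*(-1/49)*(-2287) = 1/66906 + 2287/147 = 7286389/468342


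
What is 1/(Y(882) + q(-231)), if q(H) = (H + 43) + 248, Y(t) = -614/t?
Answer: 441/26153 ≈ 0.016862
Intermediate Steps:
q(H) = 291 + H (q(H) = (43 + H) + 248 = 291 + H)
1/(Y(882) + q(-231)) = 1/(-614/882 + (291 - 231)) = 1/(-614*1/882 + 60) = 1/(-307/441 + 60) = 1/(26153/441) = 441/26153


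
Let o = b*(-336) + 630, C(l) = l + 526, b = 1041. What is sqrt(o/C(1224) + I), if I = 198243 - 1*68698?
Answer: 73*sqrt(15170)/25 ≈ 359.65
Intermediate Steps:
C(l) = 526 + l
o = -349146 (o = 1041*(-336) + 630 = -349776 + 630 = -349146)
I = 129545 (I = 198243 - 68698 = 129545)
sqrt(o/C(1224) + I) = sqrt(-349146/(526 + 1224) + 129545) = sqrt(-349146/1750 + 129545) = sqrt(-349146*1/1750 + 129545) = sqrt(-24939/125 + 129545) = sqrt(16168186/125) = 73*sqrt(15170)/25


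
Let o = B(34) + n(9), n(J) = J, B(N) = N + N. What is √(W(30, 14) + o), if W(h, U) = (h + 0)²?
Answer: √977 ≈ 31.257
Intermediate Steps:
B(N) = 2*N
o = 77 (o = 2*34 + 9 = 68 + 9 = 77)
W(h, U) = h²
√(W(30, 14) + o) = √(30² + 77) = √(900 + 77) = √977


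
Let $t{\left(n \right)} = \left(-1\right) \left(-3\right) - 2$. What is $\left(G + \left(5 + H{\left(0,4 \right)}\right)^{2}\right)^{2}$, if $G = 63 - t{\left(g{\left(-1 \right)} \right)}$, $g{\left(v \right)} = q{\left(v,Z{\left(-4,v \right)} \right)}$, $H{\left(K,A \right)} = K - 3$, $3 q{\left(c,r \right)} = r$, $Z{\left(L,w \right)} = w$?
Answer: $4356$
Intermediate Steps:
$q{\left(c,r \right)} = \frac{r}{3}$
$H{\left(K,A \right)} = -3 + K$
$g{\left(v \right)} = \frac{v}{3}$
$t{\left(n \right)} = 1$ ($t{\left(n \right)} = 3 - 2 = 1$)
$G = 62$ ($G = 63 - 1 = 62$)
$\left(G + \left(5 + H{\left(0,4 \right)}\right)^{2}\right)^{2} = \left(62 + \left(5 + \left(-3 + 0\right)\right)^{2}\right)^{2} = \left(62 + \left(5 - 3\right)^{2}\right)^{2} = \left(62 + 2^{2}\right)^{2} = \left(62 + 4\right)^{2} = 66^{2} = 4356$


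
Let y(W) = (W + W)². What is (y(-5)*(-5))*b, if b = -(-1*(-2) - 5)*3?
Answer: -4500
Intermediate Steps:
y(W) = 4*W² (y(W) = (2*W)² = 4*W²)
b = 9 (b = -(2 - 5)*3 = -1*(-3)*3 = 3*3 = 9)
(y(-5)*(-5))*b = ((4*(-5)²)*(-5))*9 = ((4*25)*(-5))*9 = (100*(-5))*9 = -500*9 = -4500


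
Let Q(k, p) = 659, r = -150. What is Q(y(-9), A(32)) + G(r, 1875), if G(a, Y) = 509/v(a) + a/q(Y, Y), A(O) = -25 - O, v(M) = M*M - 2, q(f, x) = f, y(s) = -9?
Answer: 370622279/562450 ≈ 658.94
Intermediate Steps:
v(M) = -2 + M² (v(M) = M² - 2 = -2 + M²)
G(a, Y) = 509/(-2 + a²) + a/Y
Q(y(-9), A(32)) + G(r, 1875) = 659 + (509/(-2 + (-150)²) - 150/1875) = 659 + (509/(-2 + 22500) - 150*1/1875) = 659 + (509/22498 - 2/25) = 659 - 32271/562450 = 370622279/562450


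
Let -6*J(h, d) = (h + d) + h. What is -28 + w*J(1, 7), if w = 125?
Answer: -431/2 ≈ -215.50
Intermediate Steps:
J(h, d) = -h/3 - d/6 (J(h, d) = -((h + d) + h)/6 = -((d + h) + h)/6 = -(d + 2*h)/6 = -h/3 - d/6)
-28 + w*J(1, 7) = -28 + 125*(-1/3*1 - 1/6*7) = -28 + 125*(-1/3 - 7/6) = -28 + 125*(-3/2) = -28 - 375/2 = -431/2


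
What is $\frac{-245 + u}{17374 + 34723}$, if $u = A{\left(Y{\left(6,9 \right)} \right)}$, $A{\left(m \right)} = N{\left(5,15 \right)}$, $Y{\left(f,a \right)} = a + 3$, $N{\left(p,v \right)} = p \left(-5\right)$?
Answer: $- \frac{270}{52097} \approx -0.0051826$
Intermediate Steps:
$N{\left(p,v \right)} = - 5 p$
$Y{\left(f,a \right)} = 3 + a$
$A{\left(m \right)} = -25$ ($A{\left(m \right)} = \left(-5\right) 5 = -25$)
$u = -25$
$\frac{-245 + u}{17374 + 34723} = \frac{-245 - 25}{17374 + 34723} = - \frac{270}{52097}$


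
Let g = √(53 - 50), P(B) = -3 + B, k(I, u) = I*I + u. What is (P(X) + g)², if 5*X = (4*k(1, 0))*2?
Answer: 124/25 - 14*√3/5 ≈ 0.11026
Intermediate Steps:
k(I, u) = u + I² (k(I, u) = I² + u = u + I²)
X = 8/5 (X = ((4*(0 + 1²))*2)/5 = ((4*(0 + 1))*2)/5 = ((4*1)*2)/5 = (4*2)/5 = (⅕)*8 = 8/5 ≈ 1.6000)
g = √3 ≈ 1.7320
(P(X) + g)² = ((-3 + 8/5) + √3)² = (-7/5 + √3)²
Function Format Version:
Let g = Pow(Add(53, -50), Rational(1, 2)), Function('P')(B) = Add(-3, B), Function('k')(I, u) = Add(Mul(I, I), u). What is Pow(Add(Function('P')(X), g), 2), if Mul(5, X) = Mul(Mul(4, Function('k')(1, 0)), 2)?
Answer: Add(Rational(124, 25), Mul(Rational(-14, 5), Pow(3, Rational(1, 2)))) ≈ 0.11026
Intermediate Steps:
Function('k')(I, u) = Add(u, Pow(I, 2)) (Function('k')(I, u) = Add(Pow(I, 2), u) = Add(u, Pow(I, 2)))
X = Rational(8, 5) (X = Mul(Rational(1, 5), Mul(Mul(4, Add(0, Pow(1, 2))), 2)) = Mul(Rational(1, 5), Mul(Mul(4, Add(0, 1)), 2)) = Mul(Rational(1, 5), Mul(Mul(4, 1), 2)) = Mul(Rational(1, 5), Mul(4, 2)) = Mul(Rational(1, 5), 8) = Rational(8, 5) ≈ 1.6000)
g = Pow(3, Rational(1, 2)) ≈ 1.7320
Pow(Add(Function('P')(X), g), 2) = Pow(Add(Add(-3, Rational(8, 5)), Pow(3, Rational(1, 2))), 2) = Pow(Add(Rational(-7, 5), Pow(3, Rational(1, 2))), 2)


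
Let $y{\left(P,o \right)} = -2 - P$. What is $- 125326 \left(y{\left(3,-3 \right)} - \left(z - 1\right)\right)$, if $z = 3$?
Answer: $877282$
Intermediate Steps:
$- 125326 \left(y{\left(3,-3 \right)} - \left(z - 1\right)\right) = - 125326 \left(\left(-2 - 3\right) - \left(3 - 1\right)\right) = - 125326 \left(\left(-2 - 3\right) - 2\right) = - 125326 \left(-5 - 2\right) = \left(-125326\right) \left(-7\right) = 877282$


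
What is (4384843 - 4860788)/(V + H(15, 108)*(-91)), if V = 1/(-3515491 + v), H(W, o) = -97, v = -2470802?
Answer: -569829244377/10568201662 ≈ -53.919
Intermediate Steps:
V = -1/5986293 (V = 1/(-3515491 - 2470802) = 1/(-5986293) = -1/5986293 ≈ -1.6705e-7)
(4384843 - 4860788)/(V + H(15, 108)*(-91)) = (4384843 - 4860788)/(-1/5986293 - 97*(-91)) = -475945/(-1/5986293 + 8827) = -475945/52841008310/5986293 = -475945*5986293/52841008310 = -569829244377/10568201662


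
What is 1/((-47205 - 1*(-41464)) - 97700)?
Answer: -1/103441 ≈ -9.6673e-6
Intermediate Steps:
1/((-47205 - 1*(-41464)) - 97700) = 1/((-47205 + 41464) - 97700) = 1/(-5741 - 97700) = 1/(-103441) = -1/103441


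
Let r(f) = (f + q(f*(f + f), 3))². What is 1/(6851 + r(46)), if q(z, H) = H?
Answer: 1/9252 ≈ 0.00010808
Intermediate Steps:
r(f) = (3 + f)² (r(f) = (f + 3)² = (3 + f)²)
1/(6851 + r(46)) = 1/(6851 + (3 + 46)²) = 1/(6851 + 49²) = 1/(6851 + 2401) = 1/9252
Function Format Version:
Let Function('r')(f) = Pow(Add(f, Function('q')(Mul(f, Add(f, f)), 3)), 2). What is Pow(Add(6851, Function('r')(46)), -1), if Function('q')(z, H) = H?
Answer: Rational(1, 9252) ≈ 0.00010808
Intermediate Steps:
Function('r')(f) = Pow(Add(3, f), 2) (Function('r')(f) = Pow(Add(f, 3), 2) = Pow(Add(3, f), 2))
Pow(Add(6851, Function('r')(46)), -1) = Pow(Add(6851, Pow(Add(3, 46), 2)), -1) = Pow(Add(6851, Pow(49, 2)), -1) = Pow(Add(6851, 2401), -1) = Pow(9252, -1) = Rational(1, 9252)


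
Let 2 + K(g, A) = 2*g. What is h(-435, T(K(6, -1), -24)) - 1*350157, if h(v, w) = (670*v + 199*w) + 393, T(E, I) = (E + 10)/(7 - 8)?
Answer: -645194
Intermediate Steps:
K(g, A) = -2 + 2*g
T(E, I) = -10 - E (T(E, I) = (10 + E)/(-1) = (10 + E)*(-1) = -10 - E)
h(v, w) = 393 + 199*w + 670*v (h(v, w) = (199*w + 670*v) + 393 = 393 + 199*w + 670*v)
h(-435, T(K(6, -1), -24)) - 1*350157 = (393 + 199*(-10 - (-2 + 2*6)) + 670*(-435)) - 1*350157 = (393 + 199*(-10 - (-2 + 12)) - 291450) - 350157 = (393 + 199*(-10 - 1*10) - 291450) - 350157 = (393 + 199*(-10 - 10) - 291450) - 350157 = (393 + 199*(-20) - 291450) - 350157 = (393 - 3980 - 291450) - 350157 = -295037 - 350157 = -645194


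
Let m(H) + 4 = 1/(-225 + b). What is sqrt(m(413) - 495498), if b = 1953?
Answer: I*sqrt(2568682365)/72 ≈ 703.92*I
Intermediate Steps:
m(H) = -6911/1728 (m(H) = -4 + 1/(-225 + 1953) = -4 + 1/1728 = -6911/1728)
sqrt(m(413) - 495498) = sqrt(-6911/1728 - 495498) = sqrt(-856227455/1728) = I*sqrt(2568682365)/72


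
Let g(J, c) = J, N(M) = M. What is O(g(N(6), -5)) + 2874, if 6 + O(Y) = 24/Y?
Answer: 2872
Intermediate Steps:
O(Y) = -6 + 24/Y
O(g(N(6), -5)) + 2874 = (-6 + 24/6) + 2874 = (-6 + 24*(⅙)) + 2874 = (-6 + 4) + 2874 = -2 + 2874 = 2872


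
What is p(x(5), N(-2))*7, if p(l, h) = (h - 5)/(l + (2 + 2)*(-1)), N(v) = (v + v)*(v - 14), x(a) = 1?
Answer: -413/3 ≈ -137.67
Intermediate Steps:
N(v) = 2*v*(-14 + v) (N(v) = (2*v)*(-14 + v) = 2*v*(-14 + v))
p(l, h) = (-5 + h)/(-4 + l) (p(l, h) = (-5 + h)/(l + 4*(-1)) = (-5 + h)/(l - 4) = (-5 + h)/(-4 + l))
p(x(5), N(-2))*7 = ((-5 + 2*(-2)*(-14 - 2))/(-4 + 1))*7 = ((-5 + 2*(-2)*(-16))/(-3))*7 = -(-5 + 64)/3*7 = -⅓*59*7 = -59/3*7 = -413/3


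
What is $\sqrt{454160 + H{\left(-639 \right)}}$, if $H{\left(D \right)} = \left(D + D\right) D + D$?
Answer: $\sqrt{1270163} \approx 1127.0$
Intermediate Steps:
$H{\left(D \right)} = D + 2 D^{2}$ ($H{\left(D \right)} = 2 D D + D = 2 D^{2} + D = D + 2 D^{2}$)
$\sqrt{454160 + H{\left(-639 \right)}} = \sqrt{454160 - 639 \left(1 + 2 \left(-639\right)\right)} = \sqrt{454160 - 639 \left(1 - 1278\right)} = \sqrt{454160 - -816003} = \sqrt{454160 + 816003} = \sqrt{1270163}$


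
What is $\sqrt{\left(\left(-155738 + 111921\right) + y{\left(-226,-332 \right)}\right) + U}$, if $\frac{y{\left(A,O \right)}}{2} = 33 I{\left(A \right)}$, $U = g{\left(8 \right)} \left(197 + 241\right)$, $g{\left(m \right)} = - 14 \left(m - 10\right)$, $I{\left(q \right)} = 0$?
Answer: $i \sqrt{31553} \approx 177.63 i$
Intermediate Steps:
$g{\left(m \right)} = 140 - 14 m$ ($g{\left(m \right)} = - 14 \left(-10 + m\right) = 140 - 14 m$)
$U = 12264$ ($U = \left(140 - 112\right) \left(197 + 241\right) = \left(140 - 112\right) 438 = 28 \cdot 438 = 12264$)
$y{\left(A,O \right)} = 0$ ($y{\left(A,O \right)} = 2 \cdot 33 \cdot 0 = 2 \cdot 0 = 0$)
$\sqrt{\left(\left(-155738 + 111921\right) + y{\left(-226,-332 \right)}\right) + U} = \sqrt{\left(\left(-155738 + 111921\right) + 0\right) + 12264} = \sqrt{\left(-43817 + 0\right) + 12264} = \sqrt{-43817 + 12264} = \sqrt{-31553} = i \sqrt{31553}$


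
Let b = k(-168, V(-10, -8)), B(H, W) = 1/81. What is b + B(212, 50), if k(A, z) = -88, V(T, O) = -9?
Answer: -7127/81 ≈ -87.988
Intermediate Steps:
B(H, W) = 1/81
b = -88
b + B(212, 50) = -88 + 1/81 = -7127/81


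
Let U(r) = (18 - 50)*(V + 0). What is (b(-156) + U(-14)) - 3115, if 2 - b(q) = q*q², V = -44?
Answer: 3794711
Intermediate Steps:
U(r) = 1408 (U(r) = (18 - 50)*(-44 + 0) = -32*(-44) = 1408)
b(q) = 2 - q³ (b(q) = 2 - q*q² = 2 - q³)
(b(-156) + U(-14)) - 3115 = ((2 - 1*(-156)³) + 1408) - 3115 = ((2 - 1*(-3796416)) + 1408) - 3115 = ((2 + 3796416) + 1408) - 3115 = (3796418 + 1408) - 3115 = 3797826 - 3115 = 3794711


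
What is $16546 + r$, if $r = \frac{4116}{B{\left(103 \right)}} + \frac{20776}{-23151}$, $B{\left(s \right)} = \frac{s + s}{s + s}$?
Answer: $\frac{478325186}{23151} \approx 20661.0$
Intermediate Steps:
$B{\left(s \right)} = 1$ ($B{\left(s \right)} = \frac{2 s}{2 s} = 2 s \frac{1}{2 s} = 1$)
$r = \frac{95268740}{23151}$ ($r = \frac{4116}{1} + \frac{20776}{-23151} = 4116 \cdot 1 + 20776 \left(- \frac{1}{23151}\right) = 4116 - \frac{20776}{23151} = \frac{95268740}{23151} \approx 4115.1$)
$16546 + r = 16546 + \frac{95268740}{23151} = \frac{478325186}{23151}$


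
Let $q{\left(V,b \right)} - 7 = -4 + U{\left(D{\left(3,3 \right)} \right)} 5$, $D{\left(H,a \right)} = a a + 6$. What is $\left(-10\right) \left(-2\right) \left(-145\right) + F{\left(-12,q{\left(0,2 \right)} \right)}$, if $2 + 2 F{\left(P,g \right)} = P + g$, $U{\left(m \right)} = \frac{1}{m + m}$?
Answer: $- \frac{34865}{12} \approx -2905.4$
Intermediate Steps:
$D{\left(H,a \right)} = 6 + a^{2}$ ($D{\left(H,a \right)} = a^{2} + 6 = 6 + a^{2}$)
$U{\left(m \right)} = \frac{1}{2 m}$
$q{\left(V,b \right)} = \frac{19}{6}$ ($q{\left(V,b \right)} = 7 - \left(4 - \frac{1}{2 \left(6 + 3^{2}\right)} 5\right) = 7 - \left(4 - \frac{1}{2 \left(6 + 9\right)} 5\right) = 7 - \left(4 - \frac{1}{2 \cdot 15} \cdot 5\right) = 7 - \left(4 - \frac{1}{2} \cdot \frac{1}{15} \cdot 5\right) = 7 + \left(-4 + \frac{1}{30} \cdot 5\right) = 7 + \left(-4 + \frac{1}{6}\right) = 7 - \frac{23}{6} = \frac{19}{6}$)
$F{\left(P,g \right)} = -1 + \frac{P}{2} + \frac{g}{2}$ ($F{\left(P,g \right)} = -1 + \frac{P + g}{2} = -1 + \left(\frac{P}{2} + \frac{g}{2}\right) = -1 + \frac{P}{2} + \frac{g}{2}$)
$\left(-10\right) \left(-2\right) \left(-145\right) + F{\left(-12,q{\left(0,2 \right)} \right)} = \left(-10\right) \left(-2\right) \left(-145\right) + \left(-1 + \frac{1}{2} \left(-12\right) + \frac{1}{2} \cdot \frac{19}{6}\right) = 20 \left(-145\right) - \frac{65}{12} = -2900 - \frac{65}{12} = - \frac{34865}{12}$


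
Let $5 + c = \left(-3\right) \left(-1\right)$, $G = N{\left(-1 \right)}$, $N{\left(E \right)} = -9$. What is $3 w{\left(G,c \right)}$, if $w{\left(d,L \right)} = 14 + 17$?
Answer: $93$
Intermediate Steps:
$G = -9$
$c = -2$ ($c = -5 - -3 = -5 + 3 = -2$)
$w{\left(d,L \right)} = 31$
$3 w{\left(G,c \right)} = 3 \cdot 31 = 93$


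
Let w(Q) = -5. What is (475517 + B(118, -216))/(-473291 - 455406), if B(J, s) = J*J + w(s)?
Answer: -489436/928697 ≈ -0.52701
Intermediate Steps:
B(J, s) = -5 + J² (B(J, s) = J*J - 5 = J² - 5 = -5 + J²)
(475517 + B(118, -216))/(-473291 - 455406) = (475517 + (-5 + 118²))/(-473291 - 455406) = (475517 + (-5 + 13924))/(-928697) = (475517 + 13919)*(-1/928697) = 489436*(-1/928697) = -489436/928697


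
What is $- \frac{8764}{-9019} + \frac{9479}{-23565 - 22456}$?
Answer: $\frac{317836943}{415063399} \approx 0.76575$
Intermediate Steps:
$- \frac{8764}{-9019} + \frac{9479}{-23565 - 22456} = \left(-8764\right) \left(- \frac{1}{9019}\right) + \frac{9479}{-46021} = \frac{8764}{9019} + 9479 \left(- \frac{1}{46021}\right) = \frac{8764}{9019} - \frac{9479}{46021} = \frac{317836943}{415063399}$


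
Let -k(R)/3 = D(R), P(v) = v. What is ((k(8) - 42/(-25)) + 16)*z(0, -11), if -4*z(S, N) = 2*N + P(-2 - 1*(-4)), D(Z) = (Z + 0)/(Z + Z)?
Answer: 809/10 ≈ 80.900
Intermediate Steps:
D(Z) = ½ (D(Z) = Z/((2*Z)) = Z*(1/(2*Z)) = ½)
z(S, N) = -½ - N/2 (z(S, N) = -(2*N + (-2 - 1*(-4)))/4 = -(2*N + (-2 + 4))/4 = -(2*N + 2)/4 = -(2 + 2*N)/4 = -½ - N/2)
k(R) = -3/2 (k(R) = -3*½ = -3/2)
((k(8) - 42/(-25)) + 16)*z(0, -11) = ((-3/2 - 42/(-25)) + 16)*(-½ - ½*(-11)) = ((-3/2 - 42*(-1)/25) + 16)*(-½ + 11/2) = ((-3/2 - 1*(-42/25)) + 16)*5 = ((-3/2 + 42/25) + 16)*5 = (9/50 + 16)*5 = (809/50)*5 = 809/10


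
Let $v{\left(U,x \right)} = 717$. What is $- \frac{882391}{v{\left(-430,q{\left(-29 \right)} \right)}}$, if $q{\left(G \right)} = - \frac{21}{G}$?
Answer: $- \frac{882391}{717} \approx -1230.7$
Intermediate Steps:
$- \frac{882391}{v{\left(-430,q{\left(-29 \right)} \right)}} = - \frac{882391}{717}$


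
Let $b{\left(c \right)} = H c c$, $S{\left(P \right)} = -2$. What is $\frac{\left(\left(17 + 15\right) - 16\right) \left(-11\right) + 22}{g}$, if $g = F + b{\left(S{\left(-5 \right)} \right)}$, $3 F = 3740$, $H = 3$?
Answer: $- \frac{231}{1888} \approx -0.12235$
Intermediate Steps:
$F = \frac{3740}{3}$ ($F = \frac{1}{3} \cdot 3740 = \frac{3740}{3} \approx 1246.7$)
$b{\left(c \right)} = 3 c^{2}$ ($b{\left(c \right)} = 3 c c = 3 c^{2}$)
$g = \frac{3776}{3}$ ($g = \frac{3740}{3} + 3 \left(-2\right)^{2} = \frac{3740}{3} + 3 \cdot 4 = \frac{3740}{3} + 12 = \frac{3776}{3} \approx 1258.7$)
$\frac{\left(\left(17 + 15\right) - 16\right) \left(-11\right) + 22}{g} = \frac{\left(\left(17 + 15\right) - 16\right) \left(-11\right) + 22}{\frac{3776}{3}} = \left(\left(32 - 16\right) \left(-11\right) + 22\right) \frac{3}{3776} = \left(16 \left(-11\right) + 22\right) \frac{3}{3776} = \left(-176 + 22\right) \frac{3}{3776} = \left(-154\right) \frac{3}{3776} = - \frac{231}{1888}$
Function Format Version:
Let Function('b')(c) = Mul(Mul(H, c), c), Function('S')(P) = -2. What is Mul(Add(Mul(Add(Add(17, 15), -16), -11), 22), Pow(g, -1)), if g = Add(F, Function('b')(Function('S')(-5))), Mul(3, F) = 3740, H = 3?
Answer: Rational(-231, 1888) ≈ -0.12235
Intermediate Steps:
F = Rational(3740, 3) (F = Mul(Rational(1, 3), 3740) = Rational(3740, 3) ≈ 1246.7)
Function('b')(c) = Mul(3, Pow(c, 2)) (Function('b')(c) = Mul(Mul(3, c), c) = Mul(3, Pow(c, 2)))
g = Rational(3776, 3) (g = Add(Rational(3740, 3), Mul(3, Pow(-2, 2))) = Add(Rational(3740, 3), Mul(3, 4)) = Add(Rational(3740, 3), 12) = Rational(3776, 3) ≈ 1258.7)
Mul(Add(Mul(Add(Add(17, 15), -16), -11), 22), Pow(g, -1)) = Mul(Add(Mul(Add(Add(17, 15), -16), -11), 22), Pow(Rational(3776, 3), -1)) = Mul(Add(Mul(Add(32, -16), -11), 22), Rational(3, 3776)) = Mul(Add(Mul(16, -11), 22), Rational(3, 3776)) = Mul(Add(-176, 22), Rational(3, 3776)) = Mul(-154, Rational(3, 3776)) = Rational(-231, 1888)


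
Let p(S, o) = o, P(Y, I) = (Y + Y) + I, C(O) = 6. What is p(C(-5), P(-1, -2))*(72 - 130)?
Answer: 232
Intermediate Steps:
P(Y, I) = I + 2*Y (P(Y, I) = 2*Y + I = I + 2*Y)
p(C(-5), P(-1, -2))*(72 - 130) = (-2 + 2*(-1))*(72 - 130) = (-2 - 2)*(-58) = -4*(-58) = 232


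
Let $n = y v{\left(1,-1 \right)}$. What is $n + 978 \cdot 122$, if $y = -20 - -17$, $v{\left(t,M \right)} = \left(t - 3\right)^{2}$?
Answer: $119304$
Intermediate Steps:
$v{\left(t,M \right)} = \left(-3 + t\right)^{2}$
$y = -3$ ($y = -20 + 17 = -3$)
$n = -12$ ($n = - 3 \left(-3 + 1\right)^{2} = - 3 \left(-2\right)^{2} = \left(-3\right) 4 = -12$)
$n + 978 \cdot 122 = -12 + 978 \cdot 122 = -12 + 119316 = 119304$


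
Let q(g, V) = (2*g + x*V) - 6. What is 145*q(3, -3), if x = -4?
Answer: 1740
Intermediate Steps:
q(g, V) = -6 - 4*V + 2*g (q(g, V) = (2*g - 4*V) - 6 = (-4*V + 2*g) - 6 = -6 - 4*V + 2*g)
145*q(3, -3) = 145*(-6 - 4*(-3) + 2*3) = 145*(-6 + 12 + 6) = 145*12 = 1740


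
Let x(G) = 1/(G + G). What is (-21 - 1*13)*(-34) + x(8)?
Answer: 18497/16 ≈ 1156.1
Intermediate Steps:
x(G) = 1/(2*G)
(-21 - 1*13)*(-34) + x(8) = (-21 - 1*13)*(-34) + (1/2)/8 = (-21 - 13)*(-34) + (1/2)*(1/8) = -34*(-34) + 1/16 = 1156 + 1/16 = 18497/16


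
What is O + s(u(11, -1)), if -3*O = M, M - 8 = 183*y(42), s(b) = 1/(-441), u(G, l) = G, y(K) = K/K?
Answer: -28078/441 ≈ -63.669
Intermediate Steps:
y(K) = 1
s(b) = -1/441
M = 191 (M = 8 + 183*1 = 8 + 183 = 191)
O = -191/3 (O = -⅓*191 = -191/3 ≈ -63.667)
O + s(u(11, -1)) = -191/3 - 1/441 = -28078/441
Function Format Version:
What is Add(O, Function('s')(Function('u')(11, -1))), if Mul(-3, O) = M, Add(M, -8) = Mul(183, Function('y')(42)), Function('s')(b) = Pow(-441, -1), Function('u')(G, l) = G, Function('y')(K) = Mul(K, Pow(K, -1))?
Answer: Rational(-28078, 441) ≈ -63.669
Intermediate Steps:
Function('y')(K) = 1
Function('s')(b) = Rational(-1, 441)
M = 191 (M = Add(8, Mul(183, 1)) = Add(8, 183) = 191)
O = Rational(-191, 3) (O = Mul(Rational(-1, 3), 191) = Rational(-191, 3) ≈ -63.667)
Add(O, Function('s')(Function('u')(11, -1))) = Add(Rational(-191, 3), Rational(-1, 441)) = Rational(-28078, 441)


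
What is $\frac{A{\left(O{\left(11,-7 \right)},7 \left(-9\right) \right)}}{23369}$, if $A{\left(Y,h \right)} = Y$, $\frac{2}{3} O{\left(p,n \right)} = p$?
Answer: $\frac{33}{46738} \approx 0.00070606$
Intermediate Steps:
$O{\left(p,n \right)} = \frac{3 p}{2}$
$\frac{A{\left(O{\left(11,-7 \right)},7 \left(-9\right) \right)}}{23369} = \frac{\frac{3}{2} \cdot 11}{23369} = \frac{33}{2} \cdot \frac{1}{23369} = \frac{33}{46738}$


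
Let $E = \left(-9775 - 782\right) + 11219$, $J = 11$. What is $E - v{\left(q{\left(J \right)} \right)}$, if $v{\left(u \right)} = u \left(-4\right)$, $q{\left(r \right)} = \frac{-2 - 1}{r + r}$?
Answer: $\frac{7276}{11} \approx 661.45$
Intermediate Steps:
$q{\left(r \right)} = - \frac{3}{2 r}$
$E = 662$ ($E = -10557 + 11219 = 662$)
$v{\left(u \right)} = - 4 u$
$E - v{\left(q{\left(J \right)} \right)} = 662 - - 4 \left(- \frac{3}{2 \cdot 11}\right) = 662 - - 4 \left(\left(- \frac{3}{2}\right) \frac{1}{11}\right) = 662 - \left(-4\right) \left(- \frac{3}{22}\right) = 662 - \frac{6}{11} = \frac{7276}{11}$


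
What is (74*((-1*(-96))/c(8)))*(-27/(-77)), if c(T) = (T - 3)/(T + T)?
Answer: 3068928/385 ≈ 7971.2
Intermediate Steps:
c(T) = (-3 + T)/(2*T) (c(T) = (-3 + T)/((2*T)) = (-3 + T)*(1/(2*T)) = (-3 + T)/(2*T))
(74*((-1*(-96))/c(8)))*(-27/(-77)) = (74*((-1*(-96))/(((½)*(-3 + 8)/8))))*(-27/(-77)) = (74*(96/(((½)*(⅛)*5))))*(-27*(-1/77)) = (74*(96/(5/16)))*(27/77) = (74*(96*(16/5)))*(27/77) = (74*(1536/5))*(27/77) = (113664/5)*(27/77) = 3068928/385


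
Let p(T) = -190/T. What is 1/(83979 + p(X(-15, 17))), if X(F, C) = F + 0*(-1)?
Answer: 3/251975 ≈ 1.1906e-5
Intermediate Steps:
X(F, C) = F (X(F, C) = F + 0 = F)
1/(83979 + p(X(-15, 17))) = 1/(83979 - 190/(-15)) = 1/(83979 - 190*(-1/15)) = 1/(83979 + 38/3) = 1/(251975/3) = 3/251975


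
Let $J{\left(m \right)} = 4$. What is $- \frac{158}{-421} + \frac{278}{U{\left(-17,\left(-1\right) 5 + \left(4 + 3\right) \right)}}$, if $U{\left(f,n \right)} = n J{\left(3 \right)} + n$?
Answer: $\frac{59309}{2105} \approx 28.175$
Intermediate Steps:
$U{\left(f,n \right)} = 5 n$ ($U{\left(f,n \right)} = n 4 + n = 4 n + n = 5 n$)
$- \frac{158}{-421} + \frac{278}{U{\left(-17,\left(-1\right) 5 + \left(4 + 3\right) \right)}} = - \frac{158}{-421} + \frac{278}{5 \left(\left(-1\right) 5 + \left(4 + 3\right)\right)} = \left(-158\right) \left(- \frac{1}{421}\right) + \frac{278}{5 \left(-5 + 7\right)} = \frac{158}{421} + \frac{278}{5 \cdot 2} = \frac{158}{421} + \frac{278}{10} = \frac{158}{421} + 278 \cdot \frac{1}{10} = \frac{158}{421} + \frac{139}{5} = \frac{59309}{2105}$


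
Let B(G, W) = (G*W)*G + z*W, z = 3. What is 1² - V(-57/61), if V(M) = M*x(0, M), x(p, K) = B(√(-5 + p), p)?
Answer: 1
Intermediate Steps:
B(G, W) = 3*W + W*G² (B(G, W) = (G*W)*G + 3*W = W*G² + 3*W = 3*W + W*G²)
x(p, K) = p*(-2 + p) (x(p, K) = p*(3 + (√(-5 + p))²) = p*(3 + (-5 + p)) = p*(-2 + p))
V(M) = 0 (V(M) = M*(0*(-2 + 0)) = M*(0*(-2)) = M*0 = 0)
1² - V(-57/61) = 1² - 1*0 = 1 + 0 = 1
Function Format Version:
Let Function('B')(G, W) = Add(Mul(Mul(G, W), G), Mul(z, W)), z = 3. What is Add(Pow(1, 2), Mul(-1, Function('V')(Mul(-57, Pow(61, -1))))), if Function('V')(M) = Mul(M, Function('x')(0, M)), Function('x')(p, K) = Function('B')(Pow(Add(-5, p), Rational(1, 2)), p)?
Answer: 1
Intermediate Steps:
Function('B')(G, W) = Add(Mul(3, W), Mul(W, Pow(G, 2))) (Function('B')(G, W) = Add(Mul(Mul(G, W), G), Mul(3, W)) = Add(Mul(W, Pow(G, 2)), Mul(3, W)) = Add(Mul(3, W), Mul(W, Pow(G, 2))))
Function('x')(p, K) = Mul(p, Add(-2, p)) (Function('x')(p, K) = Mul(p, Add(3, Pow(Pow(Add(-5, p), Rational(1, 2)), 2))) = Mul(p, Add(3, Add(-5, p))) = Mul(p, Add(-2, p)))
Function('V')(M) = 0 (Function('V')(M) = Mul(M, Mul(0, Add(-2, 0))) = Mul(M, Mul(0, -2)) = Mul(M, 0) = 0)
Add(Pow(1, 2), Mul(-1, Function('V')(Mul(-57, Pow(61, -1))))) = Add(Pow(1, 2), Mul(-1, 0)) = Add(1, 0) = 1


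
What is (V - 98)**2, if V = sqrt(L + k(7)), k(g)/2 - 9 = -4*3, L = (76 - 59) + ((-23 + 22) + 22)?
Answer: 9636 - 784*sqrt(2) ≈ 8527.3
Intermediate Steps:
L = 38 (L = 17 + (-1 + 22) = 17 + 21 = 38)
k(g) = -6 (k(g) = 18 + 2*(-4*3) = 18 + 2*(-12) = 18 - 24 = -6)
V = 4*sqrt(2) (V = sqrt(38 - 6) = sqrt(32) = 4*sqrt(2) ≈ 5.6569)
(V - 98)**2 = (4*sqrt(2) - 98)**2 = (-98 + 4*sqrt(2))**2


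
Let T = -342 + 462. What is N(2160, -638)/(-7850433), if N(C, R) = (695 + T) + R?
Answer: -59/2616811 ≈ -2.2547e-5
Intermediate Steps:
T = 120
N(C, R) = 815 + R (N(C, R) = (695 + 120) + R = 815 + R)
N(2160, -638)/(-7850433) = (815 - 638)/(-7850433) = 177*(-1/7850433) = -59/2616811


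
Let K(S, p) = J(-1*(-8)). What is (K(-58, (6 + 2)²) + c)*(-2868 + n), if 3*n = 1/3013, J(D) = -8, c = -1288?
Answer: 11199103632/3013 ≈ 3.7169e+6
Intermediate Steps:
K(S, p) = -8
n = 1/9039 (n = (⅓)/3013 = (⅓)*(1/3013) = 1/9039 ≈ 0.00011063)
(K(-58, (6 + 2)²) + c)*(-2868 + n) = (-8 - 1288)*(-2868 + 1/9039) = -1296*(-25923851/9039) = 11199103632/3013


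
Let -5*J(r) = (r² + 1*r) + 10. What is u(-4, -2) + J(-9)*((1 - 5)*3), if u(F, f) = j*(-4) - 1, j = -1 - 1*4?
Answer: 1079/5 ≈ 215.80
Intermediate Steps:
J(r) = -2 - r/5 - r²/5 (J(r) = -((r² + 1*r) + 10)/5 = -((r² + r) + 10)/5 = -((r + r²) + 10)/5 = -(10 + r + r²)/5 = -2 - r/5 - r²/5)
j = -5 (j = -1 - 4 = -5)
u(F, f) = 19 (u(F, f) = -5*(-4) - 1 = 20 - 1 = 19)
u(-4, -2) + J(-9)*((1 - 5)*3) = 19 + (-2 - ⅕*(-9) - ⅕*(-9)²)*((1 - 5)*3) = 19 + (-2 + 9/5 - ⅕*81)*(-4*3) = 19 + (-2 + 9/5 - 81/5)*(-12) = 19 - 82/5*(-12) = 19 + 984/5 = 1079/5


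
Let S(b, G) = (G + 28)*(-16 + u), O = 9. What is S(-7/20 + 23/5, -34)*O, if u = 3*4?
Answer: 216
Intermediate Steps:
u = 12
S(b, G) = -112 - 4*G (S(b, G) = (G + 28)*(-16 + 12) = (28 + G)*(-4) = -112 - 4*G)
S(-7/20 + 23/5, -34)*O = (-112 - 4*(-34))*9 = (-112 + 136)*9 = 24*9 = 216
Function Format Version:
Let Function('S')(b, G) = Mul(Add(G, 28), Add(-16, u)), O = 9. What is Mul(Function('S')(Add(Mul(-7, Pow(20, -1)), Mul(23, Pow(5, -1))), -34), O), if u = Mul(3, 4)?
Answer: 216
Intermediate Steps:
u = 12
Function('S')(b, G) = Add(-112, Mul(-4, G)) (Function('S')(b, G) = Mul(Add(G, 28), Add(-16, 12)) = Mul(Add(28, G), -4) = Add(-112, Mul(-4, G)))
Mul(Function('S')(Add(Mul(-7, Pow(20, -1)), Mul(23, Pow(5, -1))), -34), O) = Mul(Add(-112, Mul(-4, -34)), 9) = Mul(Add(-112, 136), 9) = Mul(24, 9) = 216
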